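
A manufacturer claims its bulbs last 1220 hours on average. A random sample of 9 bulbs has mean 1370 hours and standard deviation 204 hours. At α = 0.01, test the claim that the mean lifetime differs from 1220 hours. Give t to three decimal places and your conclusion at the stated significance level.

H0: μ = 1220; H1: μ ≠ 1220 (one-sample t-test, two-sided).
t = (x̄ − μ₀)/(s/√n) = (1370 − 1220)/(204/√9) = 2.206
df = n − 1 = 8
Two-sided p-value ≈ 0.0585
Since p ≈ 0.0585 > α = 0.01, fail to reject H0; the evidence is not statistically significant.

t = 2.206; fail to reject H0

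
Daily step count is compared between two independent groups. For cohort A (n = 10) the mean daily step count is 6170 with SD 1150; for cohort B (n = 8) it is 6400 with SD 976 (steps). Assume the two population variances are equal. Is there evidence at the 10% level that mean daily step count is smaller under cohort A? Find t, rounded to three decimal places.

-0.450

Let group 1 = cohort A, group 2 = cohort B. H0: μ_1 = μ_2; H1: μ_1 < μ_2 (two-sample pooled-variance t-test, left-tailed).
s_p² = [(10−1)·1150² + (8−1)·976²]/(10+8−2) = 1160660
t = (6170 − 6400)/√[1160660·(1/10 + 1/8)] = -0.450
df = n₁ + n₂ − 2 = 16
p-value = P(T ≤ -0.450) ≈ 0.3293
Since p ≈ 0.3293 > α = 0.1, fail to reject H0; the data do not provide sufficient evidence against H0.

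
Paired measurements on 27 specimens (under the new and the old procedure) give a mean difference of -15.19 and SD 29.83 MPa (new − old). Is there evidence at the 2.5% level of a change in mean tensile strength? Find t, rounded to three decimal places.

-2.646

H0: μ_d = 0; H1: μ_d ≠ 0 (paired t-test on the differences, two-sided).
t = d̄/(s_d/√n) = -15.19/(29.83/√27) = -2.646
df = n − 1 = 26
Two-sided p-value ≈ 0.0136
Since p ≈ 0.0136 < α = 0.025, reject H0; the data support H1.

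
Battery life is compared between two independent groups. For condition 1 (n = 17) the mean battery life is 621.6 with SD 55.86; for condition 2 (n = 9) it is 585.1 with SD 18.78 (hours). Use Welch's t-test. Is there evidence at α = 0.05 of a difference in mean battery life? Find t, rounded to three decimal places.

2.446

Let group 1 = condition 1, group 2 = condition 2. H0: μ_1 = μ_2; H1: μ_1 ≠ μ_2 (Welch's two-sample t-test, two-sided).
t = (x̄_1 − x̄_2)/√(s_1²/n_1 + s_2²/n_2) = (621.6 − 585.1)/√(55.86²/17 + 18.78²/9) = 2.446
Welch–Satterthwaite df ≈ 21.59
Two-sided p-value ≈ 0.023
Since p ≈ 0.023 < α = 0.05, reject H0; the data support H1.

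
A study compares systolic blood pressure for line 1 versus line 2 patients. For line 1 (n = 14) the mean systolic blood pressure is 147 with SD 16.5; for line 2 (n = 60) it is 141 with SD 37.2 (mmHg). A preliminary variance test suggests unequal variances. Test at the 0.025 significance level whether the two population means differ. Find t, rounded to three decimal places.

0.920

Let group 1 = line 1, group 2 = line 2. H0: μ_1 = μ_2; H1: μ_1 ≠ μ_2 (Welch's two-sample t-test, two-sided).
t = (x̄_1 − x̄_2)/√(s_1²/n_1 + s_2²/n_2) = (147 − 141)/√(16.5²/14 + 37.2²/60) = 0.920
Welch–Satterthwaite df ≈ 47.42
Two-sided p-value ≈ 0.362
Since p ≈ 0.362 > α = 0.025, fail to reject H0; the evidence is not statistically significant.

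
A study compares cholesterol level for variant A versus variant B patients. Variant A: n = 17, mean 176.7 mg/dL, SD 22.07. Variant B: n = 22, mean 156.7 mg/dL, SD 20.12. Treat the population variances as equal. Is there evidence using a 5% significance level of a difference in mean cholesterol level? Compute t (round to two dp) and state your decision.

Let group 1 = variant A, group 2 = variant B. H0: μ_1 = μ_2; H1: μ_1 ≠ μ_2 (two-sample pooled-variance t-test, two-sided).
s_p² = [(17−1)·22.07² + (22−1)·20.12²]/(17+22−2) = 440.391
t = (176.7 − 156.7)/√[440.391·(1/17 + 1/22)] = 2.95
df = n₁ + n₂ − 2 = 37
Two-sided p-value ≈ 0.005
Since p ≈ 0.005 < α = 0.05, reject H0; the data support H1.

t = 2.95; reject H0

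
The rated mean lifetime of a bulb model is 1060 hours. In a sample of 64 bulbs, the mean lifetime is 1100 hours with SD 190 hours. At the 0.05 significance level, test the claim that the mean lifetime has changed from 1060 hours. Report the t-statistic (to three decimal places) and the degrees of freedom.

t = 1.684, df = 63

H0: μ = 1060; H1: μ ≠ 1060 (one-sample t-test, two-sided).
t = (x̄ − μ₀)/(s/√n) = (1100 − 1060)/(190/√64) = 1.684
df = n − 1 = 63
Two-sided p-value ≈ 0.097
Since p ≈ 0.097 > α = 0.05, fail to reject H0; the data do not provide sufficient evidence against H0.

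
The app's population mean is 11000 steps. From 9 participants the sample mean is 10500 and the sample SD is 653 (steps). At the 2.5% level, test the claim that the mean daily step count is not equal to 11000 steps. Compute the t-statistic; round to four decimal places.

H0: μ = 11000; H1: μ ≠ 11000 (one-sample t-test, two-sided).
t = (x̄ − μ₀)/(s/√n) = (10500 − 11000)/(653/√9) = -2.2971
df = n − 1 = 8
Two-sided p-value ≈ 0.051
Since p ≈ 0.051 > α = 0.025, fail to reject H0; the evidence is not statistically significant.

-2.2971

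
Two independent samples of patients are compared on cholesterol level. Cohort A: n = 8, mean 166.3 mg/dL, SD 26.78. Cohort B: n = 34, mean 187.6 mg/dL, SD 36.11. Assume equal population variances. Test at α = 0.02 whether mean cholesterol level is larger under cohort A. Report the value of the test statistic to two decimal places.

Let group 1 = cohort A, group 2 = cohort B. H0: μ_1 = μ_2; H1: μ_1 > μ_2 (two-sample pooled-variance t-test, right-tailed).
s_p² = [(8−1)·26.78² + (34−1)·36.11²]/(8+34−2) = 1201.25
t = (166.3 − 187.6)/√[1201.25·(1/8 + 1/34)] = -1.56
df = n₁ + n₂ − 2 = 40
p-value = P(T ≥ -1.56) ≈ 0.9371
Since p ≈ 0.9371 > α = 0.02, fail to reject H0; the evidence is not statistically significant.

-1.56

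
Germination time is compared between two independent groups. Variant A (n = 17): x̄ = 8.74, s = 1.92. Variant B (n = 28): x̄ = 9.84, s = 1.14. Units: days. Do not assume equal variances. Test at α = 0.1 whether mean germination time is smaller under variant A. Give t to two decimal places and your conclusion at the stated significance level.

Let group 1 = variant A, group 2 = variant B. H0: μ_1 = μ_2; H1: μ_1 < μ_2 (Welch's two-sample t-test, left-tailed).
t = (x̄_1 − x̄_2)/√(s_1²/n_1 + s_2²/n_2) = (8.74 − 9.84)/√(1.92²/17 + 1.14²/28) = -2.14
Welch–Satterthwaite df ≈ 22.96
p-value = P(T ≤ -2.14) ≈ 0.021
Since p ≈ 0.021 < α = 0.1, reject H0; the evidence is statistically significant.

t = -2.14; reject H0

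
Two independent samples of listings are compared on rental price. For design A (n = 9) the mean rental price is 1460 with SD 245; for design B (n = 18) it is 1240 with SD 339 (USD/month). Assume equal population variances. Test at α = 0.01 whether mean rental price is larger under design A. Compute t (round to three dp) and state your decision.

Let group 1 = design A, group 2 = design B. H0: μ_1 = μ_2; H1: μ_1 > μ_2 (two-sample pooled-variance t-test, right-tailed).
s_p² = [(9−1)·245² + (18−1)·339²]/(9+18−2) = 97354.3
t = (1460 − 1240)/√[97354.3·(1/9 + 1/18)] = 1.727
df = n₁ + n₂ − 2 = 25
p-value = P(T ≥ 1.727) ≈ 0.048
Since p ≈ 0.048 > α = 0.01, fail to reject H0; the data do not provide sufficient evidence against H0.

t = 1.727; fail to reject H0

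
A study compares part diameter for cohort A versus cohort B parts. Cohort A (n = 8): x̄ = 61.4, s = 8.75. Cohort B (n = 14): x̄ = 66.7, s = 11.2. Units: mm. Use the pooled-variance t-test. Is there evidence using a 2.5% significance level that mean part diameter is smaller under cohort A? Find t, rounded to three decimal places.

Let group 1 = cohort A, group 2 = cohort B. H0: μ_1 = μ_2; H1: μ_1 < μ_2 (two-sample pooled-variance t-test, left-tailed).
s_p² = [(8−1)·8.75² + (14−1)·11.2²]/(8+14−2) = 108.333
t = (61.4 − 66.7)/√[108.333·(1/8 + 1/14)] = -1.149
df = n₁ + n₂ − 2 = 20
p-value = P(T ≤ -1.149) ≈ 0.1321
Since p ≈ 0.1321 > α = 0.025, fail to reject H0; the evidence is not statistically significant.

-1.149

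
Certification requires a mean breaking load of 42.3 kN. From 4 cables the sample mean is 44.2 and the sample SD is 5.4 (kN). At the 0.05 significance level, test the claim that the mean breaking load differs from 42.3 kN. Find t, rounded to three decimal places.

H0: μ = 42.3; H1: μ ≠ 42.3 (one-sample t-test, two-sided).
t = (x̄ − μ₀)/(s/√n) = (44.2 − 42.3)/(5.4/√4) = 0.704
df = n − 1 = 3
Two-sided p-value ≈ 0.5323
Since p ≈ 0.5323 > α = 0.05, fail to reject H0; the evidence is not statistically significant.

0.704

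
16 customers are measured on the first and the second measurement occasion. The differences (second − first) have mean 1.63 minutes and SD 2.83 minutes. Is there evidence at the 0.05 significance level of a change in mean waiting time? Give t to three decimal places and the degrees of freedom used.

H0: μ_d = 0; H1: μ_d ≠ 0 (paired t-test on the differences, two-sided).
t = d̄/(s_d/√n) = 1.63/(2.83/√16) = 2.304
df = n − 1 = 15
Two-sided p-value ≈ 0.0360
Since p ≈ 0.0360 < α = 0.05, reject H0; the data support H1.

t = 2.304, df = 15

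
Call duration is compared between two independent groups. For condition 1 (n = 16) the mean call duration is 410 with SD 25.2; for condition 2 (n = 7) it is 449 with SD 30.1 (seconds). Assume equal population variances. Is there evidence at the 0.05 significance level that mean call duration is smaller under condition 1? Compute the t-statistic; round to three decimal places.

-3.224

Let group 1 = condition 1, group 2 = condition 2. H0: μ_1 = μ_2; H1: μ_1 < μ_2 (two-sample pooled-variance t-test, left-tailed).
s_p² = [(16−1)·25.2² + (7−1)·30.1²]/(16+7−2) = 712.46
t = (410 − 449)/√[712.46·(1/16 + 1/7)] = -3.224
df = n₁ + n₂ − 2 = 21
p-value = P(T ≤ -3.224) ≈ 0.002
Since p ≈ 0.002 < α = 0.05, reject H0; the data support H1.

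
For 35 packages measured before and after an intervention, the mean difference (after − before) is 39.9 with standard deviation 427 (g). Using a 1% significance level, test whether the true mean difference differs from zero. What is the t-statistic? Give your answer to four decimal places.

H0: μ_d = 0; H1: μ_d ≠ 0 (paired t-test on the differences, two-sided).
t = d̄/(s_d/√n) = 39.9/(427/√35) = 0.5528
df = n − 1 = 34
Two-sided p-value ≈ 0.5840
Since p ≈ 0.5840 > α = 0.01, fail to reject H0; the data do not provide sufficient evidence against H0.

0.5528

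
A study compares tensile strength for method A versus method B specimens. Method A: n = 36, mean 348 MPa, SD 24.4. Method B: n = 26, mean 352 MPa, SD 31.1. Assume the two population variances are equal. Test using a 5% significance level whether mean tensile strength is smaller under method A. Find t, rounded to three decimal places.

Let group 1 = method A, group 2 = method B. H0: μ_1 = μ_2; H1: μ_1 < μ_2 (two-sample pooled-variance t-test, left-tailed).
s_p² = [(36−1)·24.4² + (26−1)·31.1²]/(36+26−2) = 750.297
t = (348 − 352)/√[750.297·(1/36 + 1/26)] = -0.567
df = n₁ + n₂ − 2 = 60
p-value = P(T ≤ -0.567) ≈ 0.2863
Since p ≈ 0.2863 > α = 0.05, fail to reject H0; the data do not provide sufficient evidence against H0.

-0.567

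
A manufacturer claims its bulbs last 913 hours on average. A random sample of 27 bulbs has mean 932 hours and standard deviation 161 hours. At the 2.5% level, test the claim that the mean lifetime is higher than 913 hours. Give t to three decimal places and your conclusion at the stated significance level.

t = 0.613; fail to reject H0

H0: μ = 913; H1: μ > 913 (one-sample t-test, right-tailed).
t = (x̄ − μ₀)/(s/√n) = (932 − 913)/(161/√27) = 0.613
df = n − 1 = 26
p-value = P(T ≥ 0.613) ≈ 0.273
Since p ≈ 0.273 > α = 0.025, fail to reject H0; the evidence is not statistically significant.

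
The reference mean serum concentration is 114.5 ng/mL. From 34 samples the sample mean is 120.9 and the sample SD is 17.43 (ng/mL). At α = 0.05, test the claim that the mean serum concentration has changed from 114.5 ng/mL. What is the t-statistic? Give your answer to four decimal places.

2.1410

H0: μ = 114.5; H1: μ ≠ 114.5 (one-sample t-test, two-sided).
t = (x̄ − μ₀)/(s/√n) = (120.9 − 114.5)/(17.43/√34) = 2.1410
df = n − 1 = 33
Two-sided p-value ≈ 0.0398
Since p ≈ 0.0398 < α = 0.05, reject H0; the data support H1.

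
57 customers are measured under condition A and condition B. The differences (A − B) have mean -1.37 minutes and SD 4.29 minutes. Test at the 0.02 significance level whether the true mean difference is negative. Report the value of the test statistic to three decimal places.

H0: μ_d = 0; H1: μ_d < 0 (paired t-test on the differences, left-tailed).
t = d̄/(s_d/√n) = -1.37/(4.29/√57) = -2.411
df = n − 1 = 56
p-value = P(T ≤ -2.411) ≈ 0.010
Since p ≈ 0.010 < α = 0.02, reject H0; the evidence is statistically significant.

-2.411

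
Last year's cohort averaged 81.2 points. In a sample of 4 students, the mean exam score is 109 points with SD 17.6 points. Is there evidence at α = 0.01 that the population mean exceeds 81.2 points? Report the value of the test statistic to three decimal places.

H0: μ = 81.2; H1: μ > 81.2 (one-sample t-test, right-tailed).
t = (x̄ − μ₀)/(s/√n) = (109 − 81.2)/(17.6/√4) = 3.159
df = n − 1 = 3
p-value = P(T ≥ 3.159) ≈ 0.0255
Since p ≈ 0.0255 > α = 0.01, fail to reject H0; the evidence is not statistically significant.

3.159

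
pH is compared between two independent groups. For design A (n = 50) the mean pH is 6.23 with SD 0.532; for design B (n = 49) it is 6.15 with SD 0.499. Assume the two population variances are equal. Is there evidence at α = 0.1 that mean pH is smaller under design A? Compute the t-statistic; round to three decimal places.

Let group 1 = design A, group 2 = design B. H0: μ_1 = μ_2; H1: μ_1 < μ_2 (two-sample pooled-variance t-test, left-tailed).
s_p² = [(50−1)·0.532² + (49−1)·0.499²]/(50+49−2) = 0.266188
t = (6.23 − 6.15)/√[0.266188·(1/50 + 1/49)] = 0.771
df = n₁ + n₂ − 2 = 97
p-value = P(T ≤ 0.771) ≈ 0.7788
Since p ≈ 0.7788 > α = 0.1, fail to reject H0; the data do not provide sufficient evidence against H0.

0.771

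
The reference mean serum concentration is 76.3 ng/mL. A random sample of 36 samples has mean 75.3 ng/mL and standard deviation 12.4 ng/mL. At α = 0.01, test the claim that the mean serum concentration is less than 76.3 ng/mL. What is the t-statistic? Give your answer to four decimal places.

-0.4839

H0: μ = 76.3; H1: μ < 76.3 (one-sample t-test, left-tailed).
t = (x̄ − μ₀)/(s/√n) = (75.3 − 76.3)/(12.4/√36) = -0.4839
df = n − 1 = 35
p-value = P(T ≤ -0.4839) ≈ 0.316
Since p ≈ 0.316 > α = 0.01, fail to reject H0; the data do not provide sufficient evidence against H0.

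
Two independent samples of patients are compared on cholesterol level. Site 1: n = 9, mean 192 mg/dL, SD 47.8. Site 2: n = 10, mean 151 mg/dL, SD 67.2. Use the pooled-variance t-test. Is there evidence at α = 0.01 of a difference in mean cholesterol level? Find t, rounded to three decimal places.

1.516

Let group 1 = site 1, group 2 = site 2. H0: μ_1 = μ_2; H1: μ_1 ≠ μ_2 (two-sample pooled-variance t-test, two-sided).
s_p² = [(9−1)·47.8² + (10−1)·67.2²]/(9+10−2) = 3465.96
t = (192 − 151)/√[3465.96·(1/9 + 1/10)] = 1.516
df = n₁ + n₂ − 2 = 17
Two-sided p-value ≈ 0.1480
Since p ≈ 0.1480 > α = 0.01, fail to reject H0; the data do not provide sufficient evidence against H0.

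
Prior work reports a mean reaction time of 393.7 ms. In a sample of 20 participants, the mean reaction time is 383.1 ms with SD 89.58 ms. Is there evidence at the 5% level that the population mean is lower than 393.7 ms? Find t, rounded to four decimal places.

H0: μ = 393.7; H1: μ < 393.7 (one-sample t-test, left-tailed).
t = (x̄ − μ₀)/(s/√n) = (383.1 − 393.7)/(89.58/√20) = -0.5292
df = n − 1 = 19
p-value = P(T ≤ -0.5292) ≈ 0.301
Since p ≈ 0.301 > α = 0.05, fail to reject H0; the data do not provide sufficient evidence against H0.

-0.5292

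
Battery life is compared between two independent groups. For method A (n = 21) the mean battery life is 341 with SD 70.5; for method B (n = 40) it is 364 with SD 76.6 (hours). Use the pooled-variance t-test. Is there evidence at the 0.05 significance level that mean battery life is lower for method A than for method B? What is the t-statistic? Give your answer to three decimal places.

Let group 1 = method A, group 2 = method B. H0: μ_1 = μ_2; H1: μ_1 < μ_2 (two-sample pooled-variance t-test, left-tailed).
s_p² = [(21−1)·70.5² + (40−1)·76.6²]/(21+40−2) = 5563.39
t = (341 − 364)/√[5563.39·(1/21 + 1/40)] = -1.144
df = n₁ + n₂ − 2 = 59
p-value = P(T ≤ -1.144) ≈ 0.129
Since p ≈ 0.129 > α = 0.05, fail to reject H0; the data do not provide sufficient evidence against H0.

-1.144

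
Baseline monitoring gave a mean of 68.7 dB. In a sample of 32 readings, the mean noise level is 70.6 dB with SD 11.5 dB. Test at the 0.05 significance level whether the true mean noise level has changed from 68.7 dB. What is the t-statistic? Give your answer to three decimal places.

H0: μ = 68.7; H1: μ ≠ 68.7 (one-sample t-test, two-sided).
t = (x̄ − μ₀)/(s/√n) = (70.6 − 68.7)/(11.5/√32) = 0.935
df = n − 1 = 31
Two-sided p-value ≈ 0.3572
Since p ≈ 0.3572 > α = 0.05, fail to reject H0; the data do not provide sufficient evidence against H0.

0.935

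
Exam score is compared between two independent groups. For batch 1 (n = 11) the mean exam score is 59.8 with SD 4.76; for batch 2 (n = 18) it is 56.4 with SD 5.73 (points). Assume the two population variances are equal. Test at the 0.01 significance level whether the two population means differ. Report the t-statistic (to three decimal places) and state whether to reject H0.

t = 1.648; fail to reject H0

Let group 1 = batch 1, group 2 = batch 2. H0: μ_1 = μ_2; H1: μ_1 ≠ μ_2 (two-sample pooled-variance t-test, two-sided).
s_p² = [(11−1)·4.76² + (18−1)·5.73²]/(11+18−2) = 29.0643
t = (59.8 − 56.4)/√[29.0643·(1/11 + 1/18)] = 1.648
df = n₁ + n₂ − 2 = 27
Two-sided p-value ≈ 0.111
Since p ≈ 0.111 > α = 0.01, fail to reject H0; the evidence is not statistically significant.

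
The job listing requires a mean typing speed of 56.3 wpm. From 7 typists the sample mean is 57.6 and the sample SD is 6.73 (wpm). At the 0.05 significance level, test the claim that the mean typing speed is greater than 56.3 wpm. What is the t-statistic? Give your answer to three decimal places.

H0: μ = 56.3; H1: μ > 56.3 (one-sample t-test, right-tailed).
t = (x̄ − μ₀)/(s/√n) = (57.6 − 56.3)/(6.73/√7) = 0.511
df = n − 1 = 6
p-value = P(T ≥ 0.511) ≈ 0.314
Since p ≈ 0.314 > α = 0.05, fail to reject H0; the data do not provide sufficient evidence against H0.

0.511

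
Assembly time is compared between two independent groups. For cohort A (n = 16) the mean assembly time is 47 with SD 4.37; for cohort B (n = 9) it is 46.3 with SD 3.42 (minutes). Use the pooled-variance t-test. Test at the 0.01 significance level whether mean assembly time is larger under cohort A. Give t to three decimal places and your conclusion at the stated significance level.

Let group 1 = cohort A, group 2 = cohort B. H0: μ_1 = μ_2; H1: μ_1 > μ_2 (two-sample pooled-variance t-test, right-tailed).
s_p² = [(16−1)·4.37² + (9−1)·3.42²]/(16+9−2) = 16.5228
t = (47 − 46.3)/√[16.5228·(1/16 + 1/9)] = 0.413
df = n₁ + n₂ − 2 = 23
p-value = P(T ≥ 0.413) ≈ 0.3416
Since p ≈ 0.3416 > α = 0.01, fail to reject H0; the data do not provide sufficient evidence against H0.

t = 0.413; fail to reject H0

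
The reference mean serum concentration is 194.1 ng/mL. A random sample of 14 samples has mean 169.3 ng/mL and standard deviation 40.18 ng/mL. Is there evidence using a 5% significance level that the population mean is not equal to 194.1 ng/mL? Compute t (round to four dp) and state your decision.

t = -2.3094; reject H0

H0: μ = 194.1; H1: μ ≠ 194.1 (one-sample t-test, two-sided).
t = (x̄ − μ₀)/(s/√n) = (169.3 − 194.1)/(40.18/√14) = -2.3094
df = n − 1 = 13
Two-sided p-value ≈ 0.038
Since p ≈ 0.038 < α = 0.05, reject H0; the data support H1.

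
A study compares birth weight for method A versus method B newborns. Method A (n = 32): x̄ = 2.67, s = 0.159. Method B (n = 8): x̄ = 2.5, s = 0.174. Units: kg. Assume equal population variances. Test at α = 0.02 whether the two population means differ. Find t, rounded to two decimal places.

2.66

Let group 1 = method A, group 2 = method B. H0: μ_1 = μ_2; H1: μ_1 ≠ μ_2 (two-sample pooled-variance t-test, two-sided).
s_p² = [(32−1)·0.159² + (8−1)·0.174²]/(32+8−2) = 0.0262011
t = (2.67 − 2.5)/√[0.0262011·(1/32 + 1/8)] = 2.66
df = n₁ + n₂ − 2 = 38
Two-sided p-value ≈ 0.0115
Since p ≈ 0.0115 < α = 0.02, reject H0; the data support H1.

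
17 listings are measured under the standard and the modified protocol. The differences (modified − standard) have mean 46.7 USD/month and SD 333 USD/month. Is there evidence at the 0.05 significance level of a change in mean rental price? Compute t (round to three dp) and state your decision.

t = 0.578; fail to reject H0

H0: μ_d = 0; H1: μ_d ≠ 0 (paired t-test on the differences, two-sided).
t = d̄/(s_d/√n) = 46.7/(333/√17) = 0.578
df = n − 1 = 16
Two-sided p-value ≈ 0.571
Since p ≈ 0.571 > α = 0.05, fail to reject H0; the data do not provide sufficient evidence against H0.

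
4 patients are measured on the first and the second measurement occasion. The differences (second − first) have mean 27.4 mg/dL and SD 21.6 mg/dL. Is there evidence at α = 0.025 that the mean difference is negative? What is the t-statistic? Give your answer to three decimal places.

H0: μ_d = 0; H1: μ_d < 0 (paired t-test on the differences, left-tailed).
t = d̄/(s_d/√n) = 27.4/(21.6/√4) = 2.537
df = n − 1 = 3
p-value = P(T ≤ 2.537) ≈ 0.958
Since p ≈ 0.958 > α = 0.025, fail to reject H0; the evidence is not statistically significant.

2.537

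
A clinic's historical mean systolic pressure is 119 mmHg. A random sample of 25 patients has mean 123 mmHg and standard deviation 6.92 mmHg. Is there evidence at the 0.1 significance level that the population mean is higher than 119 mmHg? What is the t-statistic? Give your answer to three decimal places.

H0: μ = 119; H1: μ > 119 (one-sample t-test, right-tailed).
t = (x̄ − μ₀)/(s/√n) = (123 − 119)/(6.92/√25) = 2.890
df = n − 1 = 24
p-value = P(T ≥ 2.890) ≈ 0.0040
Since p ≈ 0.0040 < α = 0.1, reject H0; the data support H1.

2.890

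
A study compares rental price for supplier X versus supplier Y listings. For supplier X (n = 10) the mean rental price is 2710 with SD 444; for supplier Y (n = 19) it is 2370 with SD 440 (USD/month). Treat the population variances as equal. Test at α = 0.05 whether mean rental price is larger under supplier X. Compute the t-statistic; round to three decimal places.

1.972

Let group 1 = supplier X, group 2 = supplier Y. H0: μ_1 = μ_2; H1: μ_1 > μ_2 (two-sample pooled-variance t-test, right-tailed).
s_p² = [(10−1)·444² + (19−1)·440²]/(10+19−2) = 194779
t = (2710 − 2370)/√[194779·(1/10 + 1/19)] = 1.972
df = n₁ + n₂ − 2 = 27
p-value = P(T ≥ 1.972) ≈ 0.029
Since p ≈ 0.029 < α = 0.05, reject H0; the evidence is statistically significant.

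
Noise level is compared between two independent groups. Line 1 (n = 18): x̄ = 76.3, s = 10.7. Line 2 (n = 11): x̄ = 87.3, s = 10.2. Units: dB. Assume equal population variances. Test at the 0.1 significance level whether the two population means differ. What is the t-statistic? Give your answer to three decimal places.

Let group 1 = line 1, group 2 = line 2. H0: μ_1 = μ_2; H1: μ_1 ≠ μ_2 (two-sample pooled-variance t-test, two-sided).
s_p² = [(18−1)·10.7² + (11−1)·10.2²]/(18+11−2) = 110.62
t = (76.3 − 87.3)/√[110.62·(1/18 + 1/11)] = -2.733
df = n₁ + n₂ − 2 = 27
Two-sided p-value ≈ 0.0109
Since p ≈ 0.0109 < α = 0.1, reject H0; the data support H1.

-2.733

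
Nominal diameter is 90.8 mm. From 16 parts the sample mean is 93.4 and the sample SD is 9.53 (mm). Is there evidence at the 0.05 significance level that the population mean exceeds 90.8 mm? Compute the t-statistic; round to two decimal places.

H0: μ = 90.8; H1: μ > 90.8 (one-sample t-test, right-tailed).
t = (x̄ − μ₀)/(s/√n) = (93.4 − 90.8)/(9.53/√16) = 1.09
df = n − 1 = 15
p-value = P(T ≥ 1.09) ≈ 0.146
Since p ≈ 0.146 > α = 0.05, fail to reject H0; the evidence is not statistically significant.

1.09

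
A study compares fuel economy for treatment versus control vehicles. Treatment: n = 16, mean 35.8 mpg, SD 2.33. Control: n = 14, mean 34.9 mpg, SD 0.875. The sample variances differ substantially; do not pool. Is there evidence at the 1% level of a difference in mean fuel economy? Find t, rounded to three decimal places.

1.434

Let group 1 = treatment, group 2 = control. H0: μ_1 = μ_2; H1: μ_1 ≠ μ_2 (Welch's two-sample t-test, two-sided).
t = (x̄_1 − x̄_2)/√(s_1²/n_1 + s_2²/n_2) = (35.8 − 34.9)/√(2.33²/16 + 0.875²/14) = 1.434
Welch–Satterthwaite df ≈ 19.64
Two-sided p-value ≈ 0.167
Since p ≈ 0.167 > α = 0.01, fail to reject H0; the data do not provide sufficient evidence against H0.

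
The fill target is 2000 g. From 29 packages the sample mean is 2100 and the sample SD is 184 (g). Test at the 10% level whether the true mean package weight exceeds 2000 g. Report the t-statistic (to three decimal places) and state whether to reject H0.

H0: μ = 2000; H1: μ > 2000 (one-sample t-test, right-tailed).
t = (x̄ − μ₀)/(s/√n) = (2100 − 2000)/(184/√29) = 2.927
df = n − 1 = 28
p-value = P(T ≥ 2.927) ≈ 0.0034
Since p ≈ 0.0034 < α = 0.1, reject H0; the evidence is statistically significant.

t = 2.927; reject H0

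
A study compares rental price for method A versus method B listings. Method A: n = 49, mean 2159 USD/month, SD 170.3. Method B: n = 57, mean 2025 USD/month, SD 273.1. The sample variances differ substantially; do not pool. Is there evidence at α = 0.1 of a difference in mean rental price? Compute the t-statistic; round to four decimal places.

3.0739

Let group 1 = method A, group 2 = method B. H0: μ_1 = μ_2; H1: μ_1 ≠ μ_2 (Welch's two-sample t-test, two-sided).
t = (x̄_1 − x̄_2)/√(s_1²/n_1 + s_2²/n_2) = (2159 − 2025)/√(170.3²/49 + 273.1²/57) = 3.0739
Welch–Satterthwaite df ≈ 95.36
Two-sided p-value ≈ 0.003
Since p ≈ 0.003 < α = 0.1, reject H0; the evidence is statistically significant.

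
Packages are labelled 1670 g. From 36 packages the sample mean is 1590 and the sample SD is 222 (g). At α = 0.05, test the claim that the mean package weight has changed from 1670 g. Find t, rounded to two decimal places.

H0: μ = 1670; H1: μ ≠ 1670 (one-sample t-test, two-sided).
t = (x̄ − μ₀)/(s/√n) = (1590 − 1670)/(222/√36) = -2.16
df = n − 1 = 35
Two-sided p-value ≈ 0.038
Since p ≈ 0.038 < α = 0.05, reject H0; the evidence is statistically significant.

-2.16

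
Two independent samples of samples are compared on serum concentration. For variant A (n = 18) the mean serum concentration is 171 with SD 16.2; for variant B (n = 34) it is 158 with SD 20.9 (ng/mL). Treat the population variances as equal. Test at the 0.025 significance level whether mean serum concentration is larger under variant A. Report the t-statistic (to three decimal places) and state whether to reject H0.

t = 2.295; reject H0

Let group 1 = variant A, group 2 = variant B. H0: μ_1 = μ_2; H1: μ_1 > μ_2 (two-sample pooled-variance t-test, right-tailed).
s_p² = [(18−1)·16.2² + (34−1)·20.9²]/(18+34−2) = 377.524
t = (171 − 158)/√[377.524·(1/18 + 1/34)] = 2.295
df = n₁ + n₂ − 2 = 50
p-value = P(T ≥ 2.295) ≈ 0.0130
Since p ≈ 0.0130 < α = 0.025, reject H0; the data support H1.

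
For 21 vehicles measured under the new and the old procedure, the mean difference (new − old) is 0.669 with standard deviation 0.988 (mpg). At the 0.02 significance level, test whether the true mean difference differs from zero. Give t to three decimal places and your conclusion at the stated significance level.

t = 3.103; reject H0

H0: μ_d = 0; H1: μ_d ≠ 0 (paired t-test on the differences, two-sided).
t = d̄/(s_d/√n) = 0.669/(0.988/√21) = 3.103
df = n − 1 = 20
Two-sided p-value ≈ 0.0056
Since p ≈ 0.0056 < α = 0.02, reject H0; the evidence is statistically significant.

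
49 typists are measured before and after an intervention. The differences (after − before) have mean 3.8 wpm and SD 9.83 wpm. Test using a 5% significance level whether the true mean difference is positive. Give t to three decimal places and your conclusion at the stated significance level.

t = 2.706; reject H0

H0: μ_d = 0; H1: μ_d > 0 (paired t-test on the differences, right-tailed).
t = d̄/(s_d/√n) = 3.8/(9.83/√49) = 2.706
df = n − 1 = 48
p-value = P(T ≥ 2.706) ≈ 0.005
Since p ≈ 0.005 < α = 0.05, reject H0; the evidence is statistically significant.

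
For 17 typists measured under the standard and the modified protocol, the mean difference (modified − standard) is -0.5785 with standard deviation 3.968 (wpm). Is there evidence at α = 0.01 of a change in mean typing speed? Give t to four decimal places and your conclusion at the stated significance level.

t = -0.6011; fail to reject H0

H0: μ_d = 0; H1: μ_d ≠ 0 (paired t-test on the differences, two-sided).
t = d̄/(s_d/√n) = -0.5785/(3.968/√17) = -0.6011
df = n − 1 = 16
Two-sided p-value ≈ 0.5562
Since p ≈ 0.5562 > α = 0.01, fail to reject H0; the evidence is not statistically significant.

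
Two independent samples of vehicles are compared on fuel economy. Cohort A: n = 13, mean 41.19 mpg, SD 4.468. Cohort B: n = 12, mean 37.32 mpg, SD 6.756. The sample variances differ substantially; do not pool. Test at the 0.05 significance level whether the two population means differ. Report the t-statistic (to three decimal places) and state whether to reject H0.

t = 1.675; fail to reject H0

Let group 1 = cohort A, group 2 = cohort B. H0: μ_1 = μ_2; H1: μ_1 ≠ μ_2 (Welch's two-sample t-test, two-sided).
t = (x̄_1 − x̄_2)/√(s_1²/n_1 + s_2²/n_2) = (41.19 − 37.32)/√(4.468²/13 + 6.756²/12) = 1.675
Welch–Satterthwaite df ≈ 18.86
Two-sided p-value ≈ 0.1105
Since p ≈ 0.1105 > α = 0.05, fail to reject H0; the data do not provide sufficient evidence against H0.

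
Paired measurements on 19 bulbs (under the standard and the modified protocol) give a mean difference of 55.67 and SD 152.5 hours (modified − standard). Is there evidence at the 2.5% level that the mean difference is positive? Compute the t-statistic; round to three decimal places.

H0: μ_d = 0; H1: μ_d > 0 (paired t-test on the differences, right-tailed).
t = d̄/(s_d/√n) = 55.67/(152.5/√19) = 1.591
df = n − 1 = 18
p-value = P(T ≥ 1.591) ≈ 0.064
Since p ≈ 0.064 > α = 0.025, fail to reject H0; the evidence is not statistically significant.

1.591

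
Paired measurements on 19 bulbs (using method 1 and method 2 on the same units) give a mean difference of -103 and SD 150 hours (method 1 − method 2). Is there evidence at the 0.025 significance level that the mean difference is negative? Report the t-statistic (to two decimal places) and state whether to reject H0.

t = -2.99; reject H0

H0: μ_d = 0; H1: μ_d < 0 (paired t-test on the differences, left-tailed).
t = d̄/(s_d/√n) = -103/(150/√19) = -2.99
df = n − 1 = 18
p-value = P(T ≤ -2.99) ≈ 0.0039
Since p ≈ 0.0039 < α = 0.025, reject H0; the data support H1.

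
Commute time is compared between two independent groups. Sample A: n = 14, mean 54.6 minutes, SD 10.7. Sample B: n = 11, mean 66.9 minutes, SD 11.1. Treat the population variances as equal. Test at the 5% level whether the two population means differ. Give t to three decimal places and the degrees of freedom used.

Let group 1 = sample A, group 2 = sample B. H0: μ_1 = μ_2; H1: μ_1 ≠ μ_2 (two-sample pooled-variance t-test, two-sided).
s_p² = [(14−1)·10.7² + (11−1)·11.1²]/(14+11−2) = 118.281
t = (54.6 − 66.9)/√[118.281·(1/14 + 1/11)] = -2.807
df = n₁ + n₂ − 2 = 23
Two-sided p-value ≈ 0.010
Since p ≈ 0.010 < α = 0.05, reject H0; the evidence is statistically significant.

t = -2.807, df = 23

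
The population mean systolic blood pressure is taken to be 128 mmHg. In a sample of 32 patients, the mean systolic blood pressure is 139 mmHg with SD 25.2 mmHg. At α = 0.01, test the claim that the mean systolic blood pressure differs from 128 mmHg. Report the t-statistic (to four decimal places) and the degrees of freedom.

H0: μ = 128; H1: μ ≠ 128 (one-sample t-test, two-sided).
t = (x̄ − μ₀)/(s/√n) = (139 − 128)/(25.2/√32) = 2.4693
df = n − 1 = 31
Two-sided p-value ≈ 0.0193
Since p ≈ 0.0193 > α = 0.01, fail to reject H0; the data do not provide sufficient evidence against H0.

t = 2.4693, df = 31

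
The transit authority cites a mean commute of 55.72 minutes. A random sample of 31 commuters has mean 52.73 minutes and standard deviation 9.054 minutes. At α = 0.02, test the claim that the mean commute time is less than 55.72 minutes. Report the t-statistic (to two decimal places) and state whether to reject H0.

H0: μ = 55.72; H1: μ < 55.72 (one-sample t-test, left-tailed).
t = (x̄ − μ₀)/(s/√n) = (52.73 − 55.72)/(9.054/√31) = -1.84
df = n − 1 = 30
p-value = P(T ≤ -1.84) ≈ 0.038
Since p ≈ 0.038 > α = 0.02, fail to reject H0; the evidence is not statistically significant.

t = -1.84; fail to reject H0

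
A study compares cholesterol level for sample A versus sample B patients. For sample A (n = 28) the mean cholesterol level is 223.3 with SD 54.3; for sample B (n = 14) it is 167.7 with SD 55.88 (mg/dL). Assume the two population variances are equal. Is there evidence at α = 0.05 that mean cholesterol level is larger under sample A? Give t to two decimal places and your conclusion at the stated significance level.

Let group 1 = sample A, group 2 = sample B. H0: μ_1 = μ_2; H1: μ_1 > μ_2 (two-sample pooled-variance t-test, right-tailed).
s_p² = [(28−1)·54.3² + (14−1)·55.88²]/(28+14−2) = 3005.07
t = (223.3 − 167.7)/√[3005.07·(1/28 + 1/14)] = 3.10
df = n₁ + n₂ − 2 = 40
p-value = P(T ≥ 3.10) ≈ 0.0018
Since p ≈ 0.0018 < α = 0.05, reject H0; the data support H1.

t = 3.10; reject H0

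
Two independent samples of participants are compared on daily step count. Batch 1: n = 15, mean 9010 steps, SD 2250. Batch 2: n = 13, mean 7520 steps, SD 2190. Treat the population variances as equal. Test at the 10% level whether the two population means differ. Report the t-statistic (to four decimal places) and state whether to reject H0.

Let group 1 = batch 1, group 2 = batch 2. H0: μ_1 = μ_2; H1: μ_1 ≠ μ_2 (two-sample pooled-variance t-test, two-sided).
s_p² = [(15−1)·2250² + (13−1)·2190²]/(15+13−2) = 4939550
t = (9010 − 7520)/√[4939550·(1/15 + 1/13)] = 1.7692
df = n₁ + n₂ − 2 = 26
Two-sided p-value ≈ 0.089
Since p ≈ 0.089 < α = 0.1, reject H0; the data support H1.

t = 1.7692; reject H0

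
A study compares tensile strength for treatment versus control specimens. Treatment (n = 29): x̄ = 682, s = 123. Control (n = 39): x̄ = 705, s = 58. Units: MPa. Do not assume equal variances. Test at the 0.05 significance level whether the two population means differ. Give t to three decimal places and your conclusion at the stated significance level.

Let group 1 = treatment, group 2 = control. H0: μ_1 = μ_2; H1: μ_1 ≠ μ_2 (Welch's two-sample t-test, two-sided).
t = (x̄_1 − x̄_2)/√(s_1²/n_1 + s_2²/n_2) = (682 − 705)/√(123²/29 + 58²/39) = -0.933
Welch–Satterthwaite df ≈ 37.27
Two-sided p-value ≈ 0.357
Since p ≈ 0.357 > α = 0.05, fail to reject H0; the data do not provide sufficient evidence against H0.

t = -0.933; fail to reject H0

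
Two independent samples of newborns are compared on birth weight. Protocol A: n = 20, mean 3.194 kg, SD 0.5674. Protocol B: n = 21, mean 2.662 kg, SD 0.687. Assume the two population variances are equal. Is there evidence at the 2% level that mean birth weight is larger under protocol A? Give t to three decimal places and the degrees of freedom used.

t = 2.696, df = 39

Let group 1 = protocol A, group 2 = protocol B. H0: μ_1 = μ_2; H1: μ_1 > μ_2 (two-sample pooled-variance t-test, right-tailed).
s_p² = [(20−1)·0.5674² + (21−1)·0.687²]/(20+21−2) = 0.398879
t = (3.194 − 2.662)/√[0.398879·(1/20 + 1/21)] = 2.696
df = n₁ + n₂ − 2 = 39
p-value = P(T ≥ 2.696) ≈ 0.0052
Since p ≈ 0.0052 < α = 0.02, reject H0; the evidence is statistically significant.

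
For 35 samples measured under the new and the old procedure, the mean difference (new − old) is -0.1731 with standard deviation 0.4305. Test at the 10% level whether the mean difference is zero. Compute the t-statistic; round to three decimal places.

H0: μ_d = 0; H1: μ_d ≠ 0 (paired t-test on the differences, two-sided).
t = d̄/(s_d/√n) = -0.1731/(0.4305/√35) = -2.379
df = n − 1 = 34
Two-sided p-value ≈ 0.023
Since p ≈ 0.023 < α = 0.1, reject H0; the evidence is statistically significant.

-2.379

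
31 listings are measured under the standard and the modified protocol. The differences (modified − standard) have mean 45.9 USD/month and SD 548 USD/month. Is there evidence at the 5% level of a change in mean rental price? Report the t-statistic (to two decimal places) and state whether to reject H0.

H0: μ_d = 0; H1: μ_d ≠ 0 (paired t-test on the differences, two-sided).
t = d̄/(s_d/√n) = 45.9/(548/√31) = 0.47
df = n − 1 = 30
Two-sided p-value ≈ 0.644
Since p ≈ 0.644 > α = 0.05, fail to reject H0; the evidence is not statistically significant.

t = 0.47; fail to reject H0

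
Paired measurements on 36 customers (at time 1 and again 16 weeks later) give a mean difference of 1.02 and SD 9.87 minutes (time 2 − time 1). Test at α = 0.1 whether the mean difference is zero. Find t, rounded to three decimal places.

0.620

H0: μ_d = 0; H1: μ_d ≠ 0 (paired t-test on the differences, two-sided).
t = d̄/(s_d/√n) = 1.02/(9.87/√36) = 0.620
df = n − 1 = 35
Two-sided p-value ≈ 0.539
Since p ≈ 0.539 > α = 0.1, fail to reject H0; the evidence is not statistically significant.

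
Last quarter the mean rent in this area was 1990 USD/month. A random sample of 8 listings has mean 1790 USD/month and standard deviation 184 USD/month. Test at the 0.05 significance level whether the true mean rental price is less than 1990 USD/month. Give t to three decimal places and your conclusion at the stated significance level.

H0: μ = 1990; H1: μ < 1990 (one-sample t-test, left-tailed).
t = (x̄ − μ₀)/(s/√n) = (1790 − 1990)/(184/√8) = -3.074
df = n − 1 = 7
p-value = P(T ≤ -3.074) ≈ 0.0090
Since p ≈ 0.0090 < α = 0.05, reject H0; the data support H1.

t = -3.074; reject H0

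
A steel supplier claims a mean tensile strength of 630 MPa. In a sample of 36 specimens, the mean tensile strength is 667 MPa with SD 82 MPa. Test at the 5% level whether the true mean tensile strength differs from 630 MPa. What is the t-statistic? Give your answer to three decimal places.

2.707

H0: μ = 630; H1: μ ≠ 630 (one-sample t-test, two-sided).
t = (x̄ − μ₀)/(s/√n) = (667 − 630)/(82/√36) = 2.707
df = n − 1 = 35
Two-sided p-value ≈ 0.0104
Since p ≈ 0.0104 < α = 0.05, reject H0; the evidence is statistically significant.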